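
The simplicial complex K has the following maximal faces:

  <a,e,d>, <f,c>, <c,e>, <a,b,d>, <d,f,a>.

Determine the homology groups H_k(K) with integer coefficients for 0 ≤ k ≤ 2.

Fix the vertex order a < b < c < d < e < f and write every simplex with vertices in increasing order. Then dim K = 2 and the simplices of K are:

  0-simplices (6): a, b, c, d, e, f
  1-simplices (9): ab, ad, ae, af, bd, ce, cf, de, df
  2-simplices (3): abd, ade, adf

giving chain groups C_0 ≅ Z^6, C_1 ≅ Z^9, C_2 ≅ Z^3.

The boundary map ∂_1: C_1 → C_0 is given by ∂[p,q] = [q] − [p].
The 6×9 boundary matrix has rank 5 and Smith normal form diag(1,1,1,1,1).

The boundary map ∂_2: C_2 → C_1 sends each 2-simplex [p,q,r] to [q,r] − [p,r] + [p,q]. For instance
  ∂ade = de − ae + ad,
  ∂adf = df − af + ad.
The 9×3 boundary matrix has rank 3 and Smith normal form diag(1,1,1).

Computing H_k = (kernel of ∂_k) / (image of ∂_{k+1}):

  H_0: rank C_0 − rank ∂_1 = 6 − 5 = 1, and the invariant factors of ∂_1 are all 1, so H_0 = Z.
  H_1: rank ker ∂_1 − rank ∂_2 = (9 − 5) − 3 = 1, and the invariant factors of ∂_2 are all 1, so H_1 = Z.
  H_2: rank ker ∂_2 − rank ∂_3 = (3 − 3) − 0 = 0, and there is no ∂_3, so H_2 = 0.

H_0 ≅ Z,  H_1 ≅ Z,  H_2 = 0.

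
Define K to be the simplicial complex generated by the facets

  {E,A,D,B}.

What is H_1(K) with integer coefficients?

H_1 ≅ 0.

K has 4 vertices, 6 edges, 4 triangles, 1 3-simplex.
rank ∂_1 = 3, rank ∂_2 = 3 ⇒ b_1 = 6 − 3 − 3 = 0; all invariant factors of ∂_2 are 1 so no torsion. So H_1 ≅ 0.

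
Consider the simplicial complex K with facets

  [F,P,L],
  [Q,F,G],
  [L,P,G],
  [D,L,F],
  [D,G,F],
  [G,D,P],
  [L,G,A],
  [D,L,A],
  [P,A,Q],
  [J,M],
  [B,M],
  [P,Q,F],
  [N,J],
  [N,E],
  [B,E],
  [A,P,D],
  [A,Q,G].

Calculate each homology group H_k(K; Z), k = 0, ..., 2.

H_0 ≅ Z^2,  H_1 ≅ Z ⊕ Z/2Z,  H_2 = 0.

Order the vertices as A < B < D < E < F < G < J < L < M < N < P < Q. Listing each simplex with vertices in this order, K has dimension 2 with simplices:

  0-simplices (12): A, B, D, E, F, G, J, L, M, N, P, Q
  1-simplices (23): AD, AG, AL, AP, AQ, BE, BM, DF, DG, DL, DP, EN, FG, FL, FP, FQ, GL, GP, GQ, JM, JN, LP, PQ
  2-simplices (12): ADL, ADP, AGL, AGQ, APQ, DFG, DFL, DGP, FGQ, FLP, FPQ, GLP

so the chain groups are C_0 ≅ Z^12, C_1 ≅ Z^23, C_2 ≅ Z^12.

Boundary ∂_1: C_1 → C_0 is given by ∂[p,q] = [q] − [p]. For instance
  ∂FQ = Q − F.
As a 12×23 matrix over Z this has rank 10, with invariant factors (1,1,1,1,1,1,1,1,1,1).

The boundary map ∂_2: C_2 → C_1 acts by ∂[p,q,r] = [q,r] − [p,r] + [p,q]. For instance
  ∂FPQ = PQ − FQ + FP,
  ∂ADL = DL − AL + AD.
This gives a 23×12 integer matrix of rank 12; reducing to Smith normal form yields diagonal entries (1,1,1,1,1,1,1,1,1,1,1,2).

Computing H_k = (kernel of ∂_k) / (image of ∂_{k+1}):

  H_0: rank C_0 − rank ∂_1 = 12 − 10 = 2, and the invariant factors of ∂_1 are all 1, so H_0 = Z^2.
  H_1: rank ker ∂_1 − rank ∂_2 = (23 − 10) − 12 = 1, and ∂_2 has invariant factor 2 > 1, so H_1 = Z ⊕ Z/2Z.
  H_2: rank ker ∂_2 − rank ∂_3 = (12 − 12) − 0 = 0, and there is no ∂_3, so H_2 = 0.

As a check, the Euler characteristic is 12 − 23 + 12 = 1, which agrees with 2 − 1 + 0 = 1.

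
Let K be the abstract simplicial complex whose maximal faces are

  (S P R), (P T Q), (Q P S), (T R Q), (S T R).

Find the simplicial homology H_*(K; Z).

We work with the vertex ordering P < Q < R < S < T. The simplices of K, each written with vertices in increasing order, are:

  0-simplices (5): P, Q, R, S, T
  1-simplices (10): PQ, PR, PS, PT, QR, QS, QT, RS, RT, ST
  2-simplices (5): PQS, PQT, PRS, QRT, RST

so the chain groups are C_0 ≅ Z^5, C_1 ≅ Z^10, C_2 ≅ Z^5.

∂_1: C_1 → C_0 is given by ∂[p,q] = [q] − [p]. For instance
  ∂PT = T − P.
This gives a 5×10 integer matrix of rank 4; reducing to Smith normal form yields diagonal entries (1,1,1,1).

The boundary map ∂_2: C_2 → C_1 sends each 2-simplex [p,q,r] to [q,r] − [p,r] + [p,q]. For instance
  ∂PQT = QT − PT + PQ,
  ∂PQS = QS − PS + PQ.
The 10×5 boundary matrix has rank 5 and Smith normal form diag(1,1,1,1,1).

From H_k ≅ ker(∂_k) / im(∂_{k+1}) we obtain:

  H_0: rank C_0 − rank ∂_1 = 5 − 4 = 1, and the invariant factors of ∂_1 are all 1, so H_0 ≅ Z.
  H_1: rank ker ∂_1 − rank ∂_2 = (10 − 4) − 5 = 1, and the invariant factors of ∂_2 are all 1, so H_1 ≅ Z.
  H_2: rank ker ∂_2 − rank ∂_3 = (5 − 5) − 0 = 0, and there is no ∂_3, so H_2 ≅ 0.

H_0 ≅ Z,  H_1 ≅ Z,  H_2 = 0.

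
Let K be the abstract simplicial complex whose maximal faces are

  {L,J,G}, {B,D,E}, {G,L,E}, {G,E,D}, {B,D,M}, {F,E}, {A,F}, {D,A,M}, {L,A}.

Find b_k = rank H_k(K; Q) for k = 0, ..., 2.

b_0 = 1, b_1 = 2, b_2 = 0.

Fix the vertex order A < B < D < E < F < G < J < L < M and write every simplex with vertices in increasing order. Then dim K = 2 and the simplices of K are:

  0-simplices (9): A, B, D, E, F, G, J, L, M
  1-simplices (16): AD, AF, AL, AM, BD, BE, BM, DE, DG, DM, EF, EG, EL, GJ, GL, JL
  2-simplices (6): ADM, BDE, BDM, DEG, EGL, GJL

giving chain groups C_0 ≅ Z^9, C_1 ≅ Z^16, C_2 ≅ Z^6.

The boundary map ∂_1: C_1 → C_0 sends each edge [p,q] (with p < q) to q − p.
This gives a 9×16 integer matrix of rank 8; reducing to Smith normal form yields diagonal entries (1,1,1,1,1,1,1,1).

The boundary map ∂_2: C_2 → C_1 acts by ∂[p,q,r] = [q,r] − [p,r] + [p,q]. For instance
  ∂GJL = JL − GL + GJ,
  ∂BDE = DE − BE + BD.
As a 16×6 matrix over Z this has rank 6, with invariant factors (1,1,1,1,1,1).

Reading off H_k = ker ∂_k / im ∂_{k+1}:

  H_0: rank C_0 − rank ∂_1 = 9 − 8 = 1, and the invariant factors of ∂_1 are all 1, so H_0 = Z.
  H_1: rank ker ∂_1 − rank ∂_2 = (16 − 8) − 6 = 2, and the invariant factors of ∂_2 are all 1, so H_1 = Z^2.
  H_2: rank ker ∂_2 − rank ∂_3 = (6 − 6) − 0 = 0, and there is no ∂_3, so H_2 = 0.

Hence the Betti numbers are b_0 = 1, b_1 = 2, b_2 = 0.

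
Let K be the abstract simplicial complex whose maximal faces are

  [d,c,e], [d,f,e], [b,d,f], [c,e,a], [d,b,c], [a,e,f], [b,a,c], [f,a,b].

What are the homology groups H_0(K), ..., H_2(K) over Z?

Order the vertices as a < b < c < d < e < f. Listing each simplex with vertices in this order, K has dimension 2 with simplices:

  0-simplices (6): a, b, c, d, e, f
  1-simplices (12): ab, ac, ae, af, bc, bd, bf, cd, ce, de, df, ef
  2-simplices (8): abc, abf, ace, aef, bcd, bdf, cde, def

so the chain groups are C_0 ≅ Z^6, C_1 ≅ Z^12, C_2 ≅ Z^8.

Boundary ∂_1: C_1 → C_0 sends each edge [p,q] (with p < q) to q − p. For instance
  ∂ef = f − e.
This gives a 6×12 integer matrix of rank 5; reducing to Smith normal form yields diagonal entries (1,1,1,1,1).

The boundary map ∂_2: C_2 → C_1 sends each 2-simplex [p,q,r] to [q,r] − [p,r] + [p,q]. For instance
  ∂abc = bc − ac + ab,
  ∂cde = de − ce + cd.
The 12×8 boundary matrix has rank 7 and Smith normal form diag(1,1,1,1,1,1,1).

Reading off H_k = ker ∂_k / im ∂_{k+1}:

  H_0: rank C_0 − rank ∂_1 = 6 − 5 = 1, and the invariant factors of ∂_1 are all 1, so H_0 = Z.
  H_1: rank ker ∂_1 − rank ∂_2 = (12 − 5) − 7 = 0, and the invariant factors of ∂_2 are all 1, so H_1 = 0.
  H_2: rank ker ∂_2 − rank ∂_3 = (8 − 7) − 0 = 1, and there is no ∂_3, so H_2 = Z.

As a check, the Euler characteristic is 6 − 12 + 8 = 2, which agrees with 1 − 0 + 1 = 2.

H_0 ≅ Z,  H_1 = 0,  H_2 ≅ Z.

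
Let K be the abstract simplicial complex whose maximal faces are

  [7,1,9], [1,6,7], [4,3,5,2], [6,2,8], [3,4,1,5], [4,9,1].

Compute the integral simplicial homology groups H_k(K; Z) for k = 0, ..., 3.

We work with the vertex ordering 1 < 2 < 3 < 4 < 5 < 6 < 7 < 8 < 9. The simplices of K, each written with vertices in increasing order, are:

  0-simplices (9): [1], [2], [3], [4], [5], [6], [7], [8], [9]
  1-simplices (18): [1,3], [1,4], [1,5], [1,6], [1,7], [1,9], [2,3], [2,4], [2,5], [2,6], [2,8], [3,4], [3,5], [4,5], [4,9], [6,7], [6,8], [7,9]
  2-simplices (11): [1,3,4], [1,3,5], [1,4,5], [1,4,9], [1,6,7], [1,7,9], [2,3,4], [2,3,5], [2,4,5], [2,6,8], [3,4,5]
  3-simplices (2): [1,3,4,5], [2,3,4,5]

giving chain groups C_0 ≅ Z^9, C_1 ≅ Z^18, C_2 ≅ Z^11, C_3 ≅ Z^2.

Boundary ∂_1: C_1 → C_0 is given by ∂[p,q] = [q] − [p]. For instance
  ∂[1,7] = [7] − [1].
As a 9×18 matrix over Z this has rank 8, with invariant factors (1,1,1,1,1,1,1,1).

The boundary map ∂_2: C_2 → C_1 acts by ∂[p,q,r] = [q,r] − [p,r] + [p,q]. For instance
  ∂[1,6,7] = [6,7] − [1,7] + [1,6],
  ∂[1,3,4] = [3,4] − [1,4] + [1,3].
This gives a 18×11 integer matrix of rank 9; reducing to Smith normal form yields diagonal entries (1,1,1,1,1,1,1,1,1).

Boundary ∂_3: C_3 → C_2 sends each 3-simplex σ to the alternating sum Σ_i (−1)^i (σ with its i-th vertex removed). For instance
  ∂[1,3,4,5] = [3,4,5] − [1,4,5] + [1,3,5] − [1,3,4],
  ∂[2,3,4,5] = [3,4,5] − [2,4,5] + [2,3,5] − [2,3,4].
As a 11×2 matrix over Z this has rank 2, with invariant factors (1,1).

Computing H_k = (kernel of ∂_k) / (image of ∂_{k+1}):

  H_0: rank C_0 − rank ∂_1 = 9 − 8 = 1, and the invariant factors of ∂_1 are all 1, so H_0 = Z.
  H_1: rank ker ∂_1 − rank ∂_2 = (18 − 8) − 9 = 1, and the invariant factors of ∂_2 are all 1, so H_1 = Z.
  H_2: rank ker ∂_2 − rank ∂_3 = (11 − 9) − 2 = 0, and the invariant factors of ∂_3 are all 1, so H_2 = 0.
  H_3: rank ker ∂_3 − rank ∂_4 = (2 − 2) − 0 = 0, and there is no ∂_4, so H_3 = 0.

As a check, the Euler characteristic is 9 − 18 + 11 − 2 = 0, which agrees with 1 − 1 + 0 − 0 = 0.

H_0 = Z,  H_1 = Z,  H_2 = 0,  H_3 = 0.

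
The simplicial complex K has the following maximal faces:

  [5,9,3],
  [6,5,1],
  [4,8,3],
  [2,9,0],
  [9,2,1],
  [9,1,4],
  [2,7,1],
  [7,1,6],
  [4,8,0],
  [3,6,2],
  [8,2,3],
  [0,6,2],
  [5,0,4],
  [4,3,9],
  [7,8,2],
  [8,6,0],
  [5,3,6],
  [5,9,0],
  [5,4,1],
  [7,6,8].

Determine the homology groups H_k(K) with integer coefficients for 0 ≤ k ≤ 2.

H_0 ≅ Z,  H_1 ≅ Z ⊕ Z_2,  H_2 = 0.

Take the total order 0 < 1 < 2 < 3 < 4 < 5 < 6 < 7 < 8 < 9 on the vertex set. Then K (dimension 2) consists of the simplices:

  0-simplices (10): [0], [1], [2], [3], [4], [5], [6], [7], [8], [9]
  1-simplices (30): (30 of them)
  2-simplices (20): (20 of them)

giving chain groups C_0 ≅ Z^10, C_1 ≅ Z^30, C_2 ≅ Z^20.

The boundary map ∂_1: C_1 → C_0 maps an edge to its endpoints' difference, ∂[p,q] = q − p.
The resulting 10×30 matrix has rank 9, and its Smith normal form has invariant factors (1,1,1,1,1,1,1,1,1).

∂_2: C_2 → C_1 maps a triangle to the signed sum of its edges. For instance
  ∂[3,5,9] = [5,9] − [3,9] + [3,5],
  ∂[0,6,8] = [6,8] − [0,8] + [0,6].
The resulting 30×20 matrix has rank 20, and its Smith normal form has invariant factors (1,1,1,1,1,1,1,1,1,1,1,1,1,1,1,1,1,1,1,2).

Reading off H_k = ker ∂_k / im ∂_{k+1}:

  H_0: rank C_0 − rank ∂_1 = 10 − 9 = 1, and the invariant factors of ∂_1 are all 1, so H_0 ≅ Z.
  H_1: rank ker ∂_1 − rank ∂_2 = (30 − 9) − 20 = 1, and ∂_2 has invariant factor 2 > 1, so H_1 ≅ Z ⊕ Z_2.
  H_2: rank ker ∂_2 − rank ∂_3 = (20 − 20) − 0 = 0, and there is no ∂_3, so H_2 ≅ 0.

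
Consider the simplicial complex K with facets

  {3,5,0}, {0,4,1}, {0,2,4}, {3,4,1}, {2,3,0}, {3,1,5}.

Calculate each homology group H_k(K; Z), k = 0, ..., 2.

H_0 = Z,  H_1 = Z,  H_2 = 0.

Order the vertices as 0 < 1 < 2 < 3 < 4 < 5. Listing each simplex with vertices in this order, K has dimension 2 with simplices:

  0-simplices (6): [0], [1], [2], [3], [4], [5]
  1-simplices (12): [0,1], [0,2], [0,3], [0,4], [0,5], [1,3], [1,4], [1,5], [2,3], [2,4], [3,4], [3,5]
  2-simplices (6): [0,1,4], [0,2,3], [0,2,4], [0,3,5], [1,3,4], [1,3,5]

so the chain groups are C_0 ≅ Z^6, C_1 ≅ Z^12, C_2 ≅ Z^6.

∂_1: C_1 → C_0 is given by ∂[p,q] = [q] − [p]. For instance
  ∂[0,4] = [4] − [0].
As a 6×12 matrix over Z this has rank 5, with invariant factors (1,1,1,1,1).

Boundary ∂_2: C_2 → C_1 maps a triangle to the signed sum of its edges. For instance
  ∂[0,1,4] = [1,4] − [0,4] + [0,1],
  ∂[1,3,4] = [3,4] − [1,4] + [1,3].
This gives a 12×6 integer matrix of rank 6; reducing to Smith normal form yields diagonal entries (1,1,1,1,1,1).

Reading off H_k = ker ∂_k / im ∂_{k+1}:

  H_0: rank C_0 − rank ∂_1 = 6 − 5 = 1, and the invariant factors of ∂_1 are all 1, so H_0 = Z.
  H_1: rank ker ∂_1 − rank ∂_2 = (12 − 5) − 6 = 1, and the invariant factors of ∂_2 are all 1, so H_1 = Z.
  H_2: rank ker ∂_2 − rank ∂_3 = (6 − 6) − 0 = 0, and there is no ∂_3, so H_2 = 0.

As a check, the Euler characteristic is 6 − 12 + 6 = 0, which agrees with 1 − 1 + 0 = 0.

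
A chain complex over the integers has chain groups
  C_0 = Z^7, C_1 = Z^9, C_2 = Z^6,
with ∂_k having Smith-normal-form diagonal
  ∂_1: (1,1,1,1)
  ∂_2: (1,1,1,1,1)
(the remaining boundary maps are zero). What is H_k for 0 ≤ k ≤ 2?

H_0 = Z^3,  H_1 = 0,  H_2 = Z.

H_0: b_0 = 7 − 0 − 4 = 3; torsion from ∂_1 factors > 1: none. So H_0 = Z^3.
H_1: b_1 = 9 − 4 − 5 = 0; torsion from ∂_2 factors > 1: none. So H_1 = 0.
H_2: b_2 = 6 − 5 − 0 = 1; torsion from ∂_3 factors > 1: none. So H_2 = Z.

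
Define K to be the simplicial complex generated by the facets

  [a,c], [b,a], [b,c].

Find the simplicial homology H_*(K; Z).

Take the total order a < b < c on the vertex set. Then K (dimension 1) consists of the simplices:

  0-simplices (3): a, b, c
  1-simplices (3): ab, ac, bc

Hence C_0 ≅ Z^3, C_1 ≅ Z^3.

∂_1: C_1 → C_0 maps an edge to its endpoints' difference, ∂[p,q] = q − p.
This gives a 3×3 integer matrix of rank 2; reducing to Smith normal form yields diagonal entries (1,1).

From H_k ≅ ker(∂_k) / im(∂_{k+1}) we obtain:

  H_0: rank C_0 − rank ∂_1 = 3 − 2 = 1, and the invariant factors of ∂_1 are all 1, so H_0 = Z.
  H_1: rank ker ∂_1 − rank ∂_2 = (3 − 2) − 0 = 1, and there is no ∂_2, so H_1 = Z.

H_0 = Z,  H_1 = Z.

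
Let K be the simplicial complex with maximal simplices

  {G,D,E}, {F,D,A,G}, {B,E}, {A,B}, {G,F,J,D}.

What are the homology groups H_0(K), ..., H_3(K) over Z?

H_0 = Z,  H_1 = Z,  H_2 = 0,  H_3 = 0.

We work with the vertex ordering A < B < D < E < F < G < J. The simplices of K, each written with vertices in increasing order, are:

  0-simplices (7): A, B, D, E, F, G, J
  1-simplices (13): AB, AD, AF, AG, BE, DE, DF, DG, DJ, EG, FG, FJ, GJ
  2-simplices (8): ADF, ADG, AFG, DEG, DFG, DFJ, DGJ, FGJ
  3-simplices (2): ADFG, DFGJ

so the chain groups are C_0 ≅ Z^7, C_1 ≅ Z^13, C_2 ≅ Z^8, C_3 ≅ Z^2.

The boundary map ∂_1: C_1 → C_0 is given by ∂[p,q] = [q] − [p].
The 7×13 boundary matrix has rank 6 and Smith normal form diag(1,1,1,1,1,1).

Boundary ∂_2: C_2 → C_1 acts by ∂[p,q,r] = [q,r] − [p,r] + [p,q]. For instance
  ∂ADG = DG − AG + AD,
  ∂AFG = FG − AG + AF.
The 13×8 boundary matrix has rank 6 and Smith normal form diag(1,1,1,1,1,1).

∂_3: C_3 → C_2 sends each 3-simplex σ to the alternating sum Σ_i (−1)^i (σ with its i-th vertex removed). For instance
  ∂ADFG = DFG − AFG + ADG − ADF,
  ∂DFGJ = FGJ − DGJ + DFJ − DFG.
The 8×2 boundary matrix has rank 2 and Smith normal form diag(1,1).

Now H_k = ker ∂_k / im ∂_{k+1}, so:

  H_0: rank C_0 − rank ∂_1 = 7 − 6 = 1, and the invariant factors of ∂_1 are all 1, so H_0 = Z.
  H_1: rank ker ∂_1 − rank ∂_2 = (13 − 6) − 6 = 1, and the invariant factors of ∂_2 are all 1, so H_1 = Z.
  H_2: rank ker ∂_2 − rank ∂_3 = (8 − 6) − 2 = 0, and the invariant factors of ∂_3 are all 1, so H_2 = 0.
  H_3: rank ker ∂_3 − rank ∂_4 = (2 − 2) − 0 = 0, and there is no ∂_4, so H_3 = 0.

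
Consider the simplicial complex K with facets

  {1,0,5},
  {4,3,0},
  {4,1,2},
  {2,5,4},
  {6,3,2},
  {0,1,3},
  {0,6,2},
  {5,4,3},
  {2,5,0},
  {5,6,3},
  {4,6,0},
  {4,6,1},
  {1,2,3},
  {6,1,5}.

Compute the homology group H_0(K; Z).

H_0 = Z.

We work with the vertex ordering 0 < 1 < 2 < 3 < 4 < 5 < 6. The simplices of K, each written with vertices in increasing order, are:

  0-simplices (7): [0], [1], [2], [3], [4], [5], [6]
  1-simplices (21): [0,1], [0,2], [0,3], [0,4], [0,5], [0,6], [1,2], [1,3], [1,4], [1,5], [1,6], [2,3], [2,4], [2,5], [2,6], [3,4], [3,5], [3,6], [4,5], [4,6], [5,6]
  2-simplices (14): [0,1,3], [0,1,5], [0,2,5], [0,2,6], [0,3,4], [0,4,6], [1,2,3], [1,2,4], [1,4,6], [1,5,6], [2,3,6], [2,4,5], [3,4,5], [3,5,6]

Hence C_0 ≅ Z^7, C_1 ≅ Z^21, C_2 ≅ Z^14.

The boundary map ∂_1: C_1 → C_0 maps an edge to its endpoints' difference, ∂[p,q] = q − p. For instance
  ∂[3,5] = [5] − [3].
The 7×21 boundary matrix has rank 6 and Smith normal form diag(1,1,1,1,1,1).

Boundary ∂_2: C_2 → C_1 acts by ∂[p,q,r] = [q,r] − [p,r] + [p,q]. For instance
  ∂[1,5,6] = [5,6] − [1,6] + [1,5],
  ∂[0,4,6] = [4,6] − [0,6] + [0,4].
The 21×14 boundary matrix has rank 13 and Smith normal form diag(1,1,1,1,1,1,1,1,1,1,1,1,1).

From H_k ≅ ker(∂_k) / im(∂_{k+1}) we obtain:

  H_0: rank C_0 − rank ∂_1 = 7 − 6 = 1, and the invariant factors of ∂_1 are all 1, so H_0 ≅ Z.

(K is a triangulation of the torus T^2.)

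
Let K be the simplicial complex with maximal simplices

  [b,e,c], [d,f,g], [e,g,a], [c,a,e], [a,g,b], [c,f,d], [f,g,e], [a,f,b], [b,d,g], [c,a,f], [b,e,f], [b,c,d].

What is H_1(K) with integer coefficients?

We work with the vertex ordering a < b < c < d < e < f < g. The simplices of K, each written with vertices in increasing order, are:

  0-simplices (7): a, b, c, d, e, f, g
  1-simplices (18): ab, ac, ae, af, ag, bc, bd, be, bf, bg, cd, ce, cf, df, dg, ef, eg, fg
  2-simplices (12): abf, abg, ace, acf, aeg, bcd, bce, bdg, bef, cdf, dfg, efg

Hence C_0 ≅ Z^7, C_1 ≅ Z^18, C_2 ≅ Z^12.

∂_1: C_1 → C_0 is given by ∂[p,q] = [q] − [p]. For instance
  ∂bf = f − b.
The resulting 7×18 matrix has rank 6, and its Smith normal form has invariant factors (1,1,1,1,1,1).

∂_2: C_2 → C_1 sends each 2-simplex [p,q,r] to [q,r] − [p,r] + [p,q]. For instance
  ∂bef = ef − bf + be,
  ∂abg = bg − ag + ab.
As a 18×12 matrix over Z this has rank 12, with invariant factors (1,1,1,1,1,1,1,1,1,1,1,2).

Now H_k = ker ∂_k / im ∂_{k+1}, so:

  H_1: rank ker ∂_1 − rank ∂_2 = (18 − 6) − 12 = 0, and ∂_2 has invariant factor 2 > 1, so H_1 = Z_2.

(K is a triangulation of the real projective plane RP^2.)

H_1 ≅ Z_2.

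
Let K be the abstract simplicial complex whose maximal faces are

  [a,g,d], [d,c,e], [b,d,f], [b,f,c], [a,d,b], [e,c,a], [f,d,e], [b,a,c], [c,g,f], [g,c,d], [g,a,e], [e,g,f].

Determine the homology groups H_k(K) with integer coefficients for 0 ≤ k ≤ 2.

H_0 = Z,  H_1 = Z/2,  H_2 = 0.

Order the vertices as a < b < c < d < e < f < g. Listing each simplex with vertices in this order, K has dimension 2 with simplices:

  0-simplices (7): a, b, c, d, e, f, g
  1-simplices (18): ab, ac, ad, ae, ag, bc, bd, bf, cd, ce, cf, cg, de, df, dg, ef, eg, fg
  2-simplices (12): abc, abd, ace, adg, aeg, bcf, bdf, cde, cdg, cfg, def, efg

Hence C_0 ≅ Z^7, C_1 ≅ Z^18, C_2 ≅ Z^12.

Boundary ∂_1: C_1 → C_0 sends each edge [p,q] (with p < q) to q − p. For instance
  ∂bd = d − b.
The resulting 7×18 matrix has rank 6, and its Smith normal form has invariant factors (1,1,1,1,1,1).

The boundary map ∂_2: C_2 → C_1 acts by ∂[p,q,r] = [q,r] − [p,r] + [p,q]. For instance
  ∂def = ef − df + de,
  ∂abd = bd − ad + ab.
The 18×12 boundary matrix has rank 12 and Smith normal form diag(1,1,1,1,1,1,1,1,1,1,1,2).

Now H_k = ker ∂_k / im ∂_{k+1}, so:

  H_0: rank C_0 − rank ∂_1 = 7 − 6 = 1, and the invariant factors of ∂_1 are all 1, so H_0 = Z.
  H_1: rank ker ∂_1 − rank ∂_2 = (18 − 6) − 12 = 0, and ∂_2 has invariant factor 2 > 1, so H_1 = Z/2.
  H_2: rank ker ∂_2 − rank ∂_3 = (12 − 12) − 0 = 0, and there is no ∂_3, so H_2 = 0.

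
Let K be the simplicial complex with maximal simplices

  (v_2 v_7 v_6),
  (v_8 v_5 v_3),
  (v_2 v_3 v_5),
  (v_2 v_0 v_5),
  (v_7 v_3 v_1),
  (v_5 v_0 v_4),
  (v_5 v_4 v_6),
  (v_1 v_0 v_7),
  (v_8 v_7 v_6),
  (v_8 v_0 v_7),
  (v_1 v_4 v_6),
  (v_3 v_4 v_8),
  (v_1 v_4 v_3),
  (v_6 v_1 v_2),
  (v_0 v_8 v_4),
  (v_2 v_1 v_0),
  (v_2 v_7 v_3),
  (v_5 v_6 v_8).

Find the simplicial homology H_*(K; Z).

H_0 = Z,  H_1 = Z ⊕ Z/2Z,  H_2 = 0.

Fix the vertex order v_0 < v_1 < v_2 < v_3 < v_4 < v_5 < v_6 < v_7 < v_8 and write every simplex with vertices in increasing order. Then dim K = 2 and the simplices of K are:

  0-simplices (9): [v_0], [v_1], [v_2], [v_3], [v_4], [v_5], [v_6], [v_7], [v_8]
  1-simplices (27): (27 of them)
  2-simplices (18): (18 of them)

Hence C_0 ≅ Z^9, C_1 ≅ Z^27, C_2 ≅ Z^18.

∂_1: C_1 → C_0 is given by ∂[p,q] = [q] − [p].
The resulting 9×27 matrix has rank 8, and its Smith normal form has invariant factors (1,1,1,1,1,1,1,1).

The boundary map ∂_2: C_2 → C_1 sends each 2-simplex [p,q,r] to [q,r] − [p,r] + [p,q]. For instance
  ∂[v_4,v_5,v_6] = [v_5,v_6] − [v_4,v_6] + [v_4,v_5],
  ∂[v_0,v_4,v_5] = [v_4,v_5] − [v_0,v_5] + [v_0,v_4].
The 27×18 boundary matrix has rank 18 and Smith normal form diag(1,1,1,1,1,1,1,1,1,1,1,1,1,1,1,1,1,2).

Now H_k = ker ∂_k / im ∂_{k+1}, so:

  H_0: rank C_0 − rank ∂_1 = 9 − 8 = 1, and the invariant factors of ∂_1 are all 1, so H_0 ≅ Z.
  H_1: rank ker ∂_1 − rank ∂_2 = (27 − 8) − 18 = 1, and ∂_2 has invariant factor 2 > 1, so H_1 ≅ Z ⊕ Z/2Z.
  H_2: rank ker ∂_2 − rank ∂_3 = (18 − 18) − 0 = 0, and there is no ∂_3, so H_2 ≅ 0.

As a check, the Euler characteristic is 9 − 27 + 18 = 0, which agrees with 1 − 1 + 0 = 0.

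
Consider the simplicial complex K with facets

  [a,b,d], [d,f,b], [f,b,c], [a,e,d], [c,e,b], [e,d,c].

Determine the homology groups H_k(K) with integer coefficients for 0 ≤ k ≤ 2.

Fix the vertex order a < b < c < d < e < f and write every simplex with vertices in increasing order. Then dim K = 2 and the simplices of K are:

  0-simplices (6): a, b, c, d, e, f
  1-simplices (12): ab, ad, ae, bc, bd, be, bf, cd, ce, cf, de, df
  2-simplices (6): abd, ade, bce, bcf, bdf, cde

giving chain groups C_0 ≅ Z^6, C_1 ≅ Z^12, C_2 ≅ Z^6.

Boundary ∂_1: C_1 → C_0 is given by ∂[p,q] = [q] − [p]. For instance
  ∂de = e − d.
As a 6×12 matrix over Z this has rank 5, with invariant factors (1,1,1,1,1).

Boundary ∂_2: C_2 → C_1 acts by ∂[p,q,r] = [q,r] − [p,r] + [p,q]. For instance
  ∂bce = ce − be + bc,
  ∂abd = bd − ad + ab.
As a 12×6 matrix over Z this has rank 6, with invariant factors (1,1,1,1,1,1).

From H_k ≅ ker(∂_k) / im(∂_{k+1}) we obtain:

  H_0: rank C_0 − rank ∂_1 = 6 − 5 = 1, and the invariant factors of ∂_1 are all 1, so H_0 = Z.
  H_1: rank ker ∂_1 − rank ∂_2 = (12 − 5) − 6 = 1, and the invariant factors of ∂_2 are all 1, so H_1 = Z.
  H_2: rank ker ∂_2 − rank ∂_3 = (6 − 6) − 0 = 0, and there is no ∂_3, so H_2 = 0.

As a check, the Euler characteristic is 6 − 12 + 6 = 0, which agrees with 1 − 1 + 0 = 0.

H_0 ≅ Z,  H_1 ≅ Z,  H_2 = 0.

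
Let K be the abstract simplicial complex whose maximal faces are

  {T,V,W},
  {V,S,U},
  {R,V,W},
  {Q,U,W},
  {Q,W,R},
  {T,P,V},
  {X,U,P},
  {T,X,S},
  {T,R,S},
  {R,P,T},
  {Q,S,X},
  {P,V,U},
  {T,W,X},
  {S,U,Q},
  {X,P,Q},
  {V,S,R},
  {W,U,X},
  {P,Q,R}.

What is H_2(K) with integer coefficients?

Order the vertices as P < Q < R < S < T < U < V < W < X. Listing each simplex with vertices in this order, K has dimension 2 with simplices:

  0-simplices (9): P, Q, R, S, T, U, V, W, X
  1-simplices (27): PQ, PR, PT, PU, PV, PX, QR, QS, QU, QW, QX, RS, RT, RV, RW, ST, SU, SV, SX, TV, TW, TX, UV, UW, UX, VW, WX
  2-simplices (18): PQR, PQX, PRT, PTV, PUV, PUX, QRW, QSU, QSX, QUW, RST, RSV, RVW, STX, SUV, TVW, TWX, UWX

giving chain groups C_0 ≅ Z^9, C_1 ≅ Z^27, C_2 ≅ Z^18.

∂_1: C_1 → C_0 sends each edge [p,q] (with p < q) to q − p.
The resulting 9×27 matrix has rank 8, and its Smith normal form has invariant factors (1,1,1,1,1,1,1,1).

Boundary ∂_2: C_2 → C_1 maps a triangle to the signed sum of its edges. For instance
  ∂QUW = UW − QW + QU,
  ∂SUV = UV − SV + SU.
This gives a 27×18 integer matrix of rank 18; reducing to Smith normal form yields diagonal entries (1,1,1,1,1,1,1,1,1,1,1,1,1,1,1,1,1,2).

From H_k ≅ ker(∂_k) / im(∂_{k+1}) we obtain:

  H_2: rank ker ∂_2 − rank ∂_3 = (18 − 18) − 0 = 0, and there is no ∂_3, so H_2 ≅ 0.

H_2 = 0.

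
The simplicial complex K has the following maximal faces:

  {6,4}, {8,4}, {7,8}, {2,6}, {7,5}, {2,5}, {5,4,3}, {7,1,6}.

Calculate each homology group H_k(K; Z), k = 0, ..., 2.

H_0 ≅ Z,  H_1 ≅ Z^3,  H_2 = 0.

K has 8 vertices, 12 edges, 2 triangles.
rank ∂_0 = 0, rank ∂_1 = 7 ⇒ b_0 = 8 − 0 − 7 = 1; all invariant factors of ∂_1 are 1 so no torsion. So H_0 = Z.
rank ∂_1 = 7, rank ∂_2 = 2 ⇒ b_1 = 12 − 7 − 2 = 3; all invariant factors of ∂_2 are 1 so no torsion. So H_1 = Z^3.
rank ∂_2 = 2, rank ∂_3 = 0 ⇒ b_2 = 2 − 2 − 0 = 0. So H_2 = 0.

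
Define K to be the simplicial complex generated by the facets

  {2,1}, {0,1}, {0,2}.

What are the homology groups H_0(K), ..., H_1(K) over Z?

H_0 = Z,  H_1 = Z.

Fix the vertex order 0 < 1 < 2 and write every simplex with vertices in increasing order. Then dim K = 1 and the simplices of K are:

  0-simplices (3): [0], [1], [2]
  1-simplices (3): [0,1], [0,2], [1,2]

Hence C_0 ≅ Z^3, C_1 ≅ Z^3.

Boundary ∂_1: C_1 → C_0 is given by ∂[p,q] = [q] − [p].
As a 3×3 matrix over Z this has rank 2, with invariant factors (1,1).

From H_k ≅ ker(∂_k) / im(∂_{k+1}) we obtain:

  H_0: rank C_0 − rank ∂_1 = 3 − 2 = 1, and the invariant factors of ∂_1 are all 1, so H_0 ≅ Z.
  H_1: rank ker ∂_1 − rank ∂_2 = (3 − 2) − 0 = 1, and there is no ∂_2, so H_1 ≅ Z.

(K is a triangulation of the circle S^1.)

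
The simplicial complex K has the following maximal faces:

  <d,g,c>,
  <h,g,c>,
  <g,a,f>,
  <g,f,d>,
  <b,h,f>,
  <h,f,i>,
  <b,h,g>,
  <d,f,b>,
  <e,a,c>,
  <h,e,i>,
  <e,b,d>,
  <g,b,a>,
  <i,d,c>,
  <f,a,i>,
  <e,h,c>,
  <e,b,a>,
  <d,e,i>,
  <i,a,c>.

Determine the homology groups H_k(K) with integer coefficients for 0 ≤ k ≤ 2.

Take the total order a < b < c < d < e < f < g < h < i on the vertex set. Then K (dimension 2) consists of the simplices:

  0-simplices (9): a, b, c, d, e, f, g, h, i
  1-simplices (27): ab, ac, ae, af, ag, ai, bd, be, bf, bg, bh, cd, ce, cg, ch, ci, de, df, dg, di, eh, ei, fg, fh, fi, gh, hi
  2-simplices (18): abe, abg, ace, aci, afg, afi, bde, bdf, bfh, bgh, cdg, cdi, ceh, cgh, dei, dfg, ehi, fhi

so the chain groups are C_0 ≅ Z^9, C_1 ≅ Z^27, C_2 ≅ Z^18.

Boundary ∂_1: C_1 → C_0 sends each edge [p,q] (with p < q) to q − p. For instance
  ∂bh = h − b.
This gives a 9×27 integer matrix of rank 8; reducing to Smith normal form yields diagonal entries (1,1,1,1,1,1,1,1).

∂_2: C_2 → C_1 acts by ∂[p,q,r] = [q,r] − [p,r] + [p,q]. For instance
  ∂ceh = eh − ch + ce,
  ∂bgh = gh − bh + bg.
The resulting 27×18 matrix has rank 18, and its Smith normal form has invariant factors (1,1,1,1,1,1,1,1,1,1,1,1,1,1,1,1,1,2).

Reading off H_k = ker ∂_k / im ∂_{k+1}:

  H_0: rank C_0 − rank ∂_1 = 9 − 8 = 1, and the invariant factors of ∂_1 are all 1, so H_0 = Z.
  H_1: rank ker ∂_1 − rank ∂_2 = (27 − 8) − 18 = 1, and ∂_2 has invariant factor 2 > 1, so H_1 = Z ⊕ Z_2.
  H_2: rank ker ∂_2 − rank ∂_3 = (18 − 18) − 0 = 0, and there is no ∂_3, so H_2 = 0.

As a check, the Euler characteristic is 9 − 27 + 18 = 0, which agrees with 1 − 1 + 0 = 0.

H_0 = Z,  H_1 = Z ⊕ Z_2,  H_2 = 0.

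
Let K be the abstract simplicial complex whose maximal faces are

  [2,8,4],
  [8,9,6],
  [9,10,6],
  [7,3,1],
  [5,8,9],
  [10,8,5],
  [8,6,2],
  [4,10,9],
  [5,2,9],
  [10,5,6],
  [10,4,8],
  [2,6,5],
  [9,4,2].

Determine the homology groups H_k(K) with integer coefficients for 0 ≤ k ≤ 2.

H_0 ≅ Z^2,  H_1 ≅ Z/2Z,  H_2 = 0.

Take the total order 1 < 2 < 3 < 4 < 5 < 6 < 7 < 8 < 9 < 10 on the vertex set. Then K (dimension 2) consists of the simplices:

  0-simplices (10): [1], [2], [3], [4], [5], [6], [7], [8], [9], [10]
  1-simplices (21): [1,3], [1,7], [2,4], [2,5], [2,6], [2,8], [2,9], [3,7], [4,8], [4,9], [4,10], [5,6], [5,8], [5,9], [5,10], [6,8], [6,9], [6,10], [8,9], [8,10], [9,10]
  2-simplices (13): [1,3,7], [2,4,8], [2,4,9], [2,5,6], [2,5,9], [2,6,8], [4,8,10], [4,9,10], [5,6,10], [5,8,9], [5,8,10], [6,8,9], [6,9,10]

Hence C_0 ≅ Z^10, C_1 ≅ Z^21, C_2 ≅ Z^13.

∂_1: C_1 → C_0 maps an edge to its endpoints' difference, ∂[p,q] = q − p.
As a 10×21 matrix over Z this has rank 8, with invariant factors (1,1,1,1,1,1,1,1).

The boundary map ∂_2: C_2 → C_1 acts by ∂[p,q,r] = [q,r] − [p,r] + [p,q]. For instance
  ∂[4,8,10] = [8,10] − [4,10] + [4,8],
  ∂[2,5,6] = [5,6] − [2,6] + [2,5].
The resulting 21×13 matrix has rank 13, and its Smith normal form has invariant factors (1,1,1,1,1,1,1,1,1,1,1,1,2).

From H_k ≅ ker(∂_k) / im(∂_{k+1}) we obtain:

  H_0: rank C_0 − rank ∂_1 = 10 − 8 = 2, and the invariant factors of ∂_1 are all 1, so H_0 ≅ Z^2.
  H_1: rank ker ∂_1 − rank ∂_2 = (21 − 8) − 13 = 0, and ∂_2 has invariant factor 2 > 1, so H_1 ≅ Z/2Z.
  H_2: rank ker ∂_2 − rank ∂_3 = (13 − 13) − 0 = 0, and there is no ∂_3, so H_2 ≅ 0.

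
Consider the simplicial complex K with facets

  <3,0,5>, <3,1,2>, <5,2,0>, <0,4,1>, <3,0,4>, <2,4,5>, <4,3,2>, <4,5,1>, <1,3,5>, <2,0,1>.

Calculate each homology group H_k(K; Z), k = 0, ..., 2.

H_0 = Z,  H_1 = Z/2,  H_2 = 0.

K has 6 vertices, 15 edges, 10 triangles.
rank ∂_0 = 0, rank ∂_1 = 5 ⇒ b_0 = 6 − 0 − 5 = 1; all invariant factors of ∂_1 are 1 so no torsion. So H_0 ≅ Z.
rank ∂_1 = 5, rank ∂_2 = 10 ⇒ b_1 = 15 − 5 − 10 = 0; ∂_2 has invariant factor(s) [2] giving torsion. So H_1 ≅ Z/2.
rank ∂_2 = 10, rank ∂_3 = 0 ⇒ b_2 = 10 − 10 − 0 = 0. So H_2 ≅ 0.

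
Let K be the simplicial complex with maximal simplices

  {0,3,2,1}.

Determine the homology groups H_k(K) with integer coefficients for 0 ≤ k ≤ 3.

We work with the vertex ordering 0 < 1 < 2 < 3. The simplices of K, each written with vertices in increasing order, are:

  0-simplices (4): [0], [1], [2], [3]
  1-simplices (6): [0,1], [0,2], [0,3], [1,2], [1,3], [2,3]
  2-simplices (4): [0,1,2], [0,1,3], [0,2,3], [1,2,3]
  3-simplices (1): [0,1,2,3]

giving chain groups C_0 ≅ Z^4, C_1 ≅ Z^6, C_2 ≅ Z^4, C_3 ≅ Z^1.

The boundary map ∂_1: C_1 → C_0 sends each edge [p,q] (with p < q) to q − p. For instance
  ∂[0,3] = [3] − [0].
This gives a 4×6 integer matrix of rank 3; reducing to Smith normal form yields diagonal entries (1,1,1).

Boundary ∂_2: C_2 → C_1 sends each 2-simplex [p,q,r] to [q,r] − [p,r] + [p,q]. For instance
  ∂[0,1,3] = [1,3] − [0,3] + [0,1],
  ∂[0,2,3] = [2,3] − [0,3] + [0,2].
This gives a 6×4 integer matrix of rank 3; reducing to Smith normal form yields diagonal entries (1,1,1).

Boundary ∂_3: C_3 → C_2 sends each 3-simplex σ to the alternating sum Σ_i (−1)^i (σ with its i-th vertex removed). For instance
  ∂[0,1,2,3] = [1,2,3] − [0,2,3] + [0,1,3] − [0,1,2].
This gives a 4×1 integer matrix of rank 1; reducing to Smith normal form yields diagonal entries (1).

Computing H_k = (kernel of ∂_k) / (image of ∂_{k+1}):

  H_0: rank C_0 − rank ∂_1 = 4 − 3 = 1, and the invariant factors of ∂_1 are all 1, so H_0 = Z.
  H_1: rank ker ∂_1 − rank ∂_2 = (6 − 3) − 3 = 0, and the invariant factors of ∂_2 are all 1, so H_1 = 0.
  H_2: rank ker ∂_2 − rank ∂_3 = (4 − 3) − 1 = 0, and the invariant factors of ∂_3 are all 1, so H_2 = 0.
  H_3: rank ker ∂_3 − rank ∂_4 = (1 − 1) − 0 = 0, and there is no ∂_4, so H_3 = 0.

As a check, the Euler characteristic is 4 − 6 + 4 − 1 = 1, which agrees with 1 − 0 + 0 − 0 = 1.

H_0 = Z,  H_1 = 0,  H_2 = 0,  H_3 = 0.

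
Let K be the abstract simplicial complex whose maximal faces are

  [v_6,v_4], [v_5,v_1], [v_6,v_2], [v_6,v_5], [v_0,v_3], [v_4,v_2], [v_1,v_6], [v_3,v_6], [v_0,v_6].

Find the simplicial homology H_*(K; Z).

We work with the vertex ordering v_0 < v_1 < v_2 < v_3 < v_4 < v_5 < v_6. The simplices of K, each written with vertices in increasing order, are:

  0-simplices (7): [v_0], [v_1], [v_2], [v_3], [v_4], [v_5], [v_6]
  1-simplices (9): [v_0,v_3], [v_0,v_6], [v_1,v_5], [v_1,v_6], [v_2,v_4], [v_2,v_6], [v_3,v_6], [v_4,v_6], [v_5,v_6]

giving chain groups C_0 ≅ Z^7, C_1 ≅ Z^9.

∂_1: C_1 → C_0 is given by ∂[p,q] = [q] − [p]. For instance
  ∂[v_1,v_5] = [v_5] − [v_1].
This gives a 7×9 integer matrix of rank 6; reducing to Smith normal form yields diagonal entries (1,1,1,1,1,1).

Reading off H_k = ker ∂_k / im ∂_{k+1}:

  H_0: rank C_0 − rank ∂_1 = 7 − 6 = 1, and the invariant factors of ∂_1 are all 1, so H_0 ≅ Z.
  H_1: rank ker ∂_1 − rank ∂_2 = (9 − 6) − 0 = 3, and there is no ∂_2, so H_1 ≅ Z^3.

H_0 = Z,  H_1 = Z^3.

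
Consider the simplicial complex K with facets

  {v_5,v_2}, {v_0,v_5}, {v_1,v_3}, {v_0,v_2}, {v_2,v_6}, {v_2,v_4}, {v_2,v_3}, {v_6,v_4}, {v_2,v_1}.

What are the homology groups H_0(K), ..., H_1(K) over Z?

Take the total order v_0 < v_1 < v_2 < v_3 < v_4 < v_5 < v_6 on the vertex set. Then K (dimension 1) consists of the simplices:

  0-simplices (7): [v_0], [v_1], [v_2], [v_3], [v_4], [v_5], [v_6]
  1-simplices (9): [v_0,v_2], [v_0,v_5], [v_1,v_2], [v_1,v_3], [v_2,v_3], [v_2,v_4], [v_2,v_5], [v_2,v_6], [v_4,v_6]

so the chain groups are C_0 ≅ Z^7, C_1 ≅ Z^9.

Boundary ∂_1: C_1 → C_0 maps an edge to its endpoints' difference, ∂[p,q] = q − p. For instance
  ∂[v_1,v_2] = [v_2] − [v_1].
This gives a 7×9 integer matrix of rank 6; reducing to Smith normal form yields diagonal entries (1,1,1,1,1,1).

Computing H_k = (kernel of ∂_k) / (image of ∂_{k+1}):

  H_0: rank C_0 − rank ∂_1 = 7 − 6 = 1, and the invariant factors of ∂_1 are all 1, so H_0 = Z.
  H_1: rank ker ∂_1 − rank ∂_2 = (9 − 6) − 0 = 3, and there is no ∂_2, so H_1 = Z^3.

H_0 = Z,  H_1 = Z^3.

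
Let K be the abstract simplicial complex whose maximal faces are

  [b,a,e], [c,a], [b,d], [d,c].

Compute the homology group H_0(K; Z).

H_0 ≅ Z.

Fix the vertex order a < b < c < d < e and write every simplex with vertices in increasing order. Then dim K = 2 and the simplices of K are:

  0-simplices (5): a, b, c, d, e
  1-simplices (6): ab, ac, ae, bd, be, cd
  2-simplices (1): abe

giving chain groups C_0 ≅ Z^5, C_1 ≅ Z^6, C_2 ≅ Z^1.

∂_1: C_1 → C_0 sends each edge [p,q] (with p < q) to q − p.
The resulting 5×6 matrix has rank 4, and its Smith normal form has invariant factors (1,1,1,1).

∂_2: C_2 → C_1 sends each 2-simplex [p,q,r] to [q,r] − [p,r] + [p,q]. For instance
  ∂abe = be − ae + ab.
The resulting 6×1 matrix has rank 1, and its Smith normal form has invariant factors (1).

Now H_k = ker ∂_k / im ∂_{k+1}, so:

  H_0: rank C_0 − rank ∂_1 = 5 − 4 = 1, and the invariant factors of ∂_1 are all 1, so H_0 ≅ Z.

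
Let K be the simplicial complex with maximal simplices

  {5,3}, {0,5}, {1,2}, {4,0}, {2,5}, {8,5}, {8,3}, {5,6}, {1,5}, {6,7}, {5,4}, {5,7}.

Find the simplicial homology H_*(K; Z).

Take the total order 0 < 1 < 2 < 3 < 4 < 5 < 6 < 7 < 8 on the vertex set. Then K (dimension 1) consists of the simplices:

  0-simplices (9): [0], [1], [2], [3], [4], [5], [6], [7], [8]
  1-simplices (12): [0,4], [0,5], [1,2], [1,5], [2,5], [3,5], [3,8], [4,5], [5,6], [5,7], [5,8], [6,7]

Hence C_0 ≅ Z^9, C_1 ≅ Z^12.

Boundary ∂_1: C_1 → C_0 sends each edge [p,q] (with p < q) to q − p.
This gives a 9×12 integer matrix of rank 8; reducing to Smith normal form yields diagonal entries (1,1,1,1,1,1,1,1).

Now H_k = ker ∂_k / im ∂_{k+1}, so:

  H_0: rank C_0 − rank ∂_1 = 9 − 8 = 1, and the invariant factors of ∂_1 are all 1, so H_0 = Z.
  H_1: rank ker ∂_1 − rank ∂_2 = (12 − 8) − 0 = 4, and there is no ∂_2, so H_1 = Z^4.

H_0 = Z,  H_1 = Z^4.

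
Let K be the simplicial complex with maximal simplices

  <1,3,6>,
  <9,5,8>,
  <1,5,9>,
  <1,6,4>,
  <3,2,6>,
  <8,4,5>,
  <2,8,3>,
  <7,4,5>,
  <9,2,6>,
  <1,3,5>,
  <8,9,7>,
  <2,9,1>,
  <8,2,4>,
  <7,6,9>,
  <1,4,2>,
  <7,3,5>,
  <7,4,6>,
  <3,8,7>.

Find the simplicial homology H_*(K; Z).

Take the total order 1 < 2 < 3 < 4 < 5 < 6 < 7 < 8 < 9 on the vertex set. Then K (dimension 2) consists of the simplices:

  0-simplices (9): [1], [2], [3], [4], [5], [6], [7], [8], [9]
  1-simplices (27): (27 of them)
  2-simplices (18): [1,2,4], [1,2,9], [1,3,5], [1,3,6], [1,4,6], [1,5,9], [2,3,6], [2,3,8], [2,4,8], [2,6,9], [3,5,7], [3,7,8], [4,5,7], [4,5,8], [4,6,7], [5,8,9], [6,7,9], [7,8,9]

so the chain groups are C_0 ≅ Z^9, C_1 ≅ Z^27, C_2 ≅ Z^18.

The boundary map ∂_1: C_1 → C_0 maps an edge to its endpoints' difference, ∂[p,q] = q − p. For instance
  ∂[4,7] = [7] − [4].
The resulting 9×27 matrix has rank 8, and its Smith normal form has invariant factors (1,1,1,1,1,1,1,1).

The boundary map ∂_2: C_2 → C_1 acts by ∂[p,q,r] = [q,r] − [p,r] + [p,q]. For instance
  ∂[1,4,6] = [4,6] − [1,6] + [1,4],
  ∂[2,6,9] = [6,9] − [2,9] + [2,6].
The resulting 27×18 matrix has rank 18, and its Smith normal form has invariant factors (1,1,1,1,1,1,1,1,1,1,1,1,1,1,1,1,1,2).

Computing H_k = (kernel of ∂_k) / (image of ∂_{k+1}):

  H_0: rank C_0 − rank ∂_1 = 9 − 8 = 1, and the invariant factors of ∂_1 are all 1, so H_0 ≅ Z.
  H_1: rank ker ∂_1 − rank ∂_2 = (27 − 8) − 18 = 1, and ∂_2 has invariant factor 2 > 1, so H_1 ≅ Z ⊕ Z/2.
  H_2: rank ker ∂_2 − rank ∂_3 = (18 − 18) − 0 = 0, and there is no ∂_3, so H_2 ≅ 0.

H_0 = Z,  H_1 = Z ⊕ Z/2,  H_2 = 0.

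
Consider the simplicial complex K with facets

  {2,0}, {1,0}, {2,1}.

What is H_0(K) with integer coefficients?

H_0 = Z.

We work with the vertex ordering 0 < 1 < 2. The simplices of K, each written with vertices in increasing order, are:

  0-simplices (3): [0], [1], [2]
  1-simplices (3): [0,1], [0,2], [1,2]

Hence C_0 ≅ Z^3, C_1 ≅ Z^3.

The boundary map ∂_1: C_1 → C_0 maps an edge to its endpoints' difference, ∂[p,q] = q − p. For instance
  ∂[0,2] = [2] − [0].
The resulting 3×3 matrix has rank 2, and its Smith normal form has invariant factors (1,1).

Computing H_k = (kernel of ∂_k) / (image of ∂_{k+1}):

  H_0: rank C_0 − rank ∂_1 = 3 − 2 = 1, and the invariant factors of ∂_1 are all 1, so H_0 ≅ Z.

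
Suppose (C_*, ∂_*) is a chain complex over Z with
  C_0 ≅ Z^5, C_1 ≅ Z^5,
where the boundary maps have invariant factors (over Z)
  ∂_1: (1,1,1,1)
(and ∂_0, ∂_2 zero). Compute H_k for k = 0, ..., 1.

H_0: b_0 = 5 − 0 − 4 = 1; torsion from ∂_1 factors > 1: none. So H_0 ≅ Z.
H_1: b_1 = 5 − 4 − 0 = 1; torsion from ∂_2 factors > 1: none. So H_1 ≅ Z.

H_0 ≅ Z,  H_1 ≅ Z.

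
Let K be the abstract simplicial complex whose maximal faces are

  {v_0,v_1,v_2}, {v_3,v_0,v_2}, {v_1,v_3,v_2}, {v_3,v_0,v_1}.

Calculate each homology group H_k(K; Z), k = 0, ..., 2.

H_0 ≅ Z,  H_1 = 0,  H_2 ≅ Z.

We work with the vertex ordering v_0 < v_1 < v_2 < v_3. The simplices of K, each written with vertices in increasing order, are:

  0-simplices (4): [v_0], [v_1], [v_2], [v_3]
  1-simplices (6): [v_0,v_1], [v_0,v_2], [v_0,v_3], [v_1,v_2], [v_1,v_3], [v_2,v_3]
  2-simplices (4): [v_0,v_1,v_2], [v_0,v_1,v_3], [v_0,v_2,v_3], [v_1,v_2,v_3]

Hence C_0 ≅ Z^4, C_1 ≅ Z^6, C_2 ≅ Z^4.

∂_1: C_1 → C_0 sends each edge [p,q] (with p < q) to q − p.
The resulting 4×6 matrix has rank 3, and its Smith normal form has invariant factors (1,1,1).

∂_2: C_2 → C_1 maps a triangle to the signed sum of its edges. For instance
  ∂[v_1,v_2,v_3] = [v_2,v_3] − [v_1,v_3] + [v_1,v_2],
  ∂[v_0,v_1,v_3] = [v_1,v_3] − [v_0,v_3] + [v_0,v_1].
The 6×4 boundary matrix has rank 3 and Smith normal form diag(1,1,1).

From H_k ≅ ker(∂_k) / im(∂_{k+1}) we obtain:

  H_0: rank C_0 − rank ∂_1 = 4 − 3 = 1, and the invariant factors of ∂_1 are all 1, so H_0 ≅ Z.
  H_1: rank ker ∂_1 − rank ∂_2 = (6 − 3) − 3 = 0, and the invariant factors of ∂_2 are all 1, so H_1 ≅ 0.
  H_2: rank ker ∂_2 − rank ∂_3 = (4 − 3) − 0 = 1, and there is no ∂_3, so H_2 ≅ Z.

As a check, the Euler characteristic is 4 − 6 + 4 = 2, which agrees with 1 − 0 + 1 = 2.
(K is a triangulation of the 2-sphere S^2.)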